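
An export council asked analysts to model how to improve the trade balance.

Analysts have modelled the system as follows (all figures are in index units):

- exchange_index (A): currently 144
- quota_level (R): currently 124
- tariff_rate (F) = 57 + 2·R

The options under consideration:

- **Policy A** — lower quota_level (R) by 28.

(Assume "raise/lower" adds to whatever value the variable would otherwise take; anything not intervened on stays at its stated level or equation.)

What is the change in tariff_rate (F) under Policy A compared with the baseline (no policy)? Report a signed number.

-56

Baseline:
  R = 124
  F = 57 + 2·124 = 305
Policy A (R − 28):
  R = 124 − 28 = 96
  F = 57 + 2·96 = 249
Change in F: 249 − 305 = -56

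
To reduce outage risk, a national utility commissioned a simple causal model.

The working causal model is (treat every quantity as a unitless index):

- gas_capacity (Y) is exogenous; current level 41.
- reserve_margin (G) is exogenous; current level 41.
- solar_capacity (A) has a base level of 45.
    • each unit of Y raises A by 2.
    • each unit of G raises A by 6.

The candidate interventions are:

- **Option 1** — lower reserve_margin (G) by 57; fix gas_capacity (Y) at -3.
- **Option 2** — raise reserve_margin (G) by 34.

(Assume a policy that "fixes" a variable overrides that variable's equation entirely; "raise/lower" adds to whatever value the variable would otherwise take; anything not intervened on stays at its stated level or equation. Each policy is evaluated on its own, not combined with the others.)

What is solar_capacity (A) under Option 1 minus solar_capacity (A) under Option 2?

-634

Option 1 (G − 57, Y := -3):
  Y = -3
  G = 41 − 57 = -16
  A = 45 + 2·(-3) + 6·(-16) = -57
Option 2 (G + 34):
  Y = 41
  G = 41 + 34 = 75
  A = 45 + 2·41 + 6·75 = 577
A: -57 − 577 = -634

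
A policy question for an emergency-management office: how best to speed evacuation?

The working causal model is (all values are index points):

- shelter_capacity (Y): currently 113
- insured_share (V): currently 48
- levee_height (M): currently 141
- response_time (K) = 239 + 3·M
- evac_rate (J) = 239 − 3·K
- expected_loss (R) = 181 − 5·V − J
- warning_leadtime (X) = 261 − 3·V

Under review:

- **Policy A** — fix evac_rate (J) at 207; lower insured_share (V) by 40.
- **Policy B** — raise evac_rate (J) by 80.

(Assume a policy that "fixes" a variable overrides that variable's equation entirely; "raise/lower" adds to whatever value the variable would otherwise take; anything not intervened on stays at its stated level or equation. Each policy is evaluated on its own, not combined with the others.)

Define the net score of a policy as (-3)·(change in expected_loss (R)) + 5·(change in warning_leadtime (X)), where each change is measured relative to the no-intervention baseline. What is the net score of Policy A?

5862

Baseline:
  V = 48
  M = 141
  K = 239 + 3·141 = 662
  J = 239 − 3·662 = -1747
  R = 181 − 5·48 − (-1747) = 1688
  X = 261 − 3·48 = 117
Policy A (J := 207, V − 40):
  V = 48 − 40 = 8
  M = 141
  K = 239 + 3·141 = 662
  J = 207
  R = 181 − 5·8 − 207 = -66
  X = 261 − 3·8 = 237
ΔR = -66 − 1688 = -1754; ΔX = 237 − 117 = 120
Score = (-3)·(-1754) + 5·120 = 5862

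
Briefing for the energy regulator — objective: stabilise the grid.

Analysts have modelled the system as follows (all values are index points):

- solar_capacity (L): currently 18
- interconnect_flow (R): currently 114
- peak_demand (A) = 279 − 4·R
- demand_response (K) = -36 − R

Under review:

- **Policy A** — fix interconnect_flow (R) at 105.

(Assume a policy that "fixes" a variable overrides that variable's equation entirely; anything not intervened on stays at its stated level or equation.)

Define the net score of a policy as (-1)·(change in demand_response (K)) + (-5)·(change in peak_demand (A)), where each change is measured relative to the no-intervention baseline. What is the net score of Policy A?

-189

Baseline:
  R = 114
  A = 279 − 4·114 = -177
  K = -36 − 114 = -150
Policy A (R := 105):
  R = 105
  A = 279 − 4·105 = -141
  K = -36 − 105 = -141
ΔK = -141 − (-150) = 9; ΔA = -141 − (-177) = 36
Score = (-1)·9 + (-5)·36 = -189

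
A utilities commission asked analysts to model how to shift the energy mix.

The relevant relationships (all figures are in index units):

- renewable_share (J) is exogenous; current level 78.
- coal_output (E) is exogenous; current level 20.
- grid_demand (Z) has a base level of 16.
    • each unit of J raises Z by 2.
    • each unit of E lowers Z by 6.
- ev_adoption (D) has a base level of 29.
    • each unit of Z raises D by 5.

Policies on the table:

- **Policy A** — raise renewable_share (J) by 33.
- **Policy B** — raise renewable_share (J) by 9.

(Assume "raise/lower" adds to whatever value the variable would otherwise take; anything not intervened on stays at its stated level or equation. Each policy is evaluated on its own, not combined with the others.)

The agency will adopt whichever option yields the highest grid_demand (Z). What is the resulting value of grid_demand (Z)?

118

Policy A (J + 33):
  J = 78 + 33 = 111
  E = 20
  Z = 16 + 2·111 − 6·20 = 118
Policy B (J + 9):
  J = 78 + 9 = 87
  E = 20
  Z = 16 + 2·87 − 6·20 = 70
Comparing — Policy A: Z=118, Policy B: Z=70. Highest is 118 (Policy A).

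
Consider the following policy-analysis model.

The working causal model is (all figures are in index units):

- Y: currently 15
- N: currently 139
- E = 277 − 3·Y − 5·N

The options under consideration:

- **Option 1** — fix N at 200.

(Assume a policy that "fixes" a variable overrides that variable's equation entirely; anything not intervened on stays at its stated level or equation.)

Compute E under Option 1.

Option 1 (N := 200):
  Y = 15
  N = 200
  E = 277 − 3·15 − 5·200 = -768

-768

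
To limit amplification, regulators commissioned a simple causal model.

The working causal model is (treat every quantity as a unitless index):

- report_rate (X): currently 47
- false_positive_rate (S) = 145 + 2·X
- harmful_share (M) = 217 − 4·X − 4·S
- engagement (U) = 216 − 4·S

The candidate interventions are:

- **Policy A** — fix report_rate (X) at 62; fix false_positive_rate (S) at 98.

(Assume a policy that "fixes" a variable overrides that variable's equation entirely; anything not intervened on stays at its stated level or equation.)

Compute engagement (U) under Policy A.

-176

Policy A (X := 62, S := 98):
  X = 62
  S = 98
  U = 216 − 4·98 = -176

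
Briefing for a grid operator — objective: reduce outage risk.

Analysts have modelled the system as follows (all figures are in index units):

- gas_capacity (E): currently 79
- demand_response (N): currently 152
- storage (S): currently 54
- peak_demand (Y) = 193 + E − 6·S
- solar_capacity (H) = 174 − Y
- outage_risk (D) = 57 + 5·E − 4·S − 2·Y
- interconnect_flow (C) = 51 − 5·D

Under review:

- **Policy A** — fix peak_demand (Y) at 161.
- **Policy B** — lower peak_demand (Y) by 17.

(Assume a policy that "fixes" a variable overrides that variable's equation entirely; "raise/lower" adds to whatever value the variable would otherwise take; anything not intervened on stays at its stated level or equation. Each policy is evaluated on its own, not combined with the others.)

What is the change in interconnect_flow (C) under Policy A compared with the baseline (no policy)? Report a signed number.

2130

Baseline:
  E = 79
  S = 54
  Y = 193 + 79 − 6·54 = -52
  D = 57 + 5·79 − 4·54 − 2·(-52) = 340
  C = 51 − 5·340 = -1649
Policy A (Y := 161):
  E = 79
  S = 54
  Y = 161
  D = 57 + 5·79 − 4·54 − 2·161 = -86
  C = 51 − 5·(-86) = 481
Change in C: 481 − (-1649) = 2130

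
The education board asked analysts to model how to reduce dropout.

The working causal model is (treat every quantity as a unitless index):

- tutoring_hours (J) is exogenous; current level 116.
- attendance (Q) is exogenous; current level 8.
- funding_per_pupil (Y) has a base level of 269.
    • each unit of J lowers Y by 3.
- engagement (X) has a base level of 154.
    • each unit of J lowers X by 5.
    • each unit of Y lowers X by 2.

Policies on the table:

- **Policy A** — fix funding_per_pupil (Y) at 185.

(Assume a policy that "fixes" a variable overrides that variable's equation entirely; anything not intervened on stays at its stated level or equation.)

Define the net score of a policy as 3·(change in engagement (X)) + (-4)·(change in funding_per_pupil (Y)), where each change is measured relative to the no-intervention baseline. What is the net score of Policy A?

Baseline:
  J = 116
  Y = 269 − 3·116 = -79
  X = 154 − 5·116 − 2·(-79) = -268
Policy A (Y := 185):
  J = 116
  Y = 185
  X = 154 − 5·116 − 2·185 = -796
ΔX = -796 − (-268) = -528; ΔY = 185 − (-79) = 264
Score = 3·(-528) + (-4)·264 = -2640

-2640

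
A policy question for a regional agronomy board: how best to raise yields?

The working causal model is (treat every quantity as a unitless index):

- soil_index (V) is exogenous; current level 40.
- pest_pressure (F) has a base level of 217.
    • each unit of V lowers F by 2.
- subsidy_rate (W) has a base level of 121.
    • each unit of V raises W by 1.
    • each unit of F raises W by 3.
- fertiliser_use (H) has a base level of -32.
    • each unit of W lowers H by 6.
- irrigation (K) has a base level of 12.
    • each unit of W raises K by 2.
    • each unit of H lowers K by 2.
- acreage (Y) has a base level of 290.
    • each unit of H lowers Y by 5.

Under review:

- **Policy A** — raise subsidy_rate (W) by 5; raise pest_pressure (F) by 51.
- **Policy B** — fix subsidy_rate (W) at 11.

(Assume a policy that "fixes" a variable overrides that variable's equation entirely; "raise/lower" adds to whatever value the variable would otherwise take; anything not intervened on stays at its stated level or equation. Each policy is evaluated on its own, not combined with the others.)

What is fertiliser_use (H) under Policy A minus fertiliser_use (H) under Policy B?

Policy A (W + 5, F + 51):
  V = 40
  F = 217 − 2·40 (+51 from intervention) = 188
  W = 121 + 40 + 3·188 (+5 from intervention) = 730
  H = -32 − 6·730 = -4412
Policy B (W := 11):
  V = 40
  F = 217 − 2·40 = 137
  W = 11
  H = -32 − 6·11 = -98
H: -4412 − (-98) = -4314

-4314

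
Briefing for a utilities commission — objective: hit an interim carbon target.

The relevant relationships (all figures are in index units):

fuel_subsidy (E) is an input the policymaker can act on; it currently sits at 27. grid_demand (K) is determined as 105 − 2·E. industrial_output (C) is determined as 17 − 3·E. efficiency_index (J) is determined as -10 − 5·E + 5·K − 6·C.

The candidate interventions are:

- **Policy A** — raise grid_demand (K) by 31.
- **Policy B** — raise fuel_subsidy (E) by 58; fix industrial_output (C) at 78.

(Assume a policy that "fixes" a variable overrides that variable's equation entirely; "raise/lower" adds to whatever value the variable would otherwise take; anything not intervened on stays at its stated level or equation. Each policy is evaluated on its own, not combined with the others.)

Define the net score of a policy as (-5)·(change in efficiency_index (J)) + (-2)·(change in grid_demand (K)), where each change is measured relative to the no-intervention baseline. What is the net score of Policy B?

Baseline:
  E = 27
  K = 105 − 2·27 = 51
  C = 17 − 3·27 = -64
  J = -10 − 5·27 + 5·51 − 6·(-64) = 494
Policy B (E + 58, C := 78):
  E = 27 + 58 = 85
  K = 105 − 2·85 = -65
  C = 78
  J = -10 − 5·85 + 5·(-65) − 6·78 = -1228
ΔJ = -1228 − 494 = -1722; ΔK = -65 − 51 = -116
Score = (-5)·(-1722) + (-2)·(-116) = 8842

8842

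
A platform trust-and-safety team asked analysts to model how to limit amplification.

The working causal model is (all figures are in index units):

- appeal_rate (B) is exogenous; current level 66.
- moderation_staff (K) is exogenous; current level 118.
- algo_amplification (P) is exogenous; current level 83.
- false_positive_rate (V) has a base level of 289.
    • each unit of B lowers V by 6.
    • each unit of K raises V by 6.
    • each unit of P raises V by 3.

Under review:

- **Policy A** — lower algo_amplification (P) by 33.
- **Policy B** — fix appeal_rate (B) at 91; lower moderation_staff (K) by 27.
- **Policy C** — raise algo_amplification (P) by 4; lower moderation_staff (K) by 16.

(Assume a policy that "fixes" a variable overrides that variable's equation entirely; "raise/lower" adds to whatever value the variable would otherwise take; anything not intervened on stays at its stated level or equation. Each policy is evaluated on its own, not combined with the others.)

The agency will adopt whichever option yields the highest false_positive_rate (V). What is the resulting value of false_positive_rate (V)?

Policy A (P − 33):
  B = 66
  K = 118
  P = 83 − 33 = 50
  V = 289 − 6·66 + 6·118 + 3·50 = 751
Policy B (B := 91, K − 27):
  B = 91
  K = 118 − 27 = 91
  P = 83
  V = 289 − 6·91 + 6·91 + 3·83 = 538
Policy C (P + 4, K − 16):
  B = 66
  K = 118 − 16 = 102
  P = 83 + 4 = 87
  V = 289 − 6·66 + 6·102 + 3·87 = 766
Comparing — Policy A: V=751, Policy B: V=538, Policy C: V=766. Highest is 766 (Policy C).

766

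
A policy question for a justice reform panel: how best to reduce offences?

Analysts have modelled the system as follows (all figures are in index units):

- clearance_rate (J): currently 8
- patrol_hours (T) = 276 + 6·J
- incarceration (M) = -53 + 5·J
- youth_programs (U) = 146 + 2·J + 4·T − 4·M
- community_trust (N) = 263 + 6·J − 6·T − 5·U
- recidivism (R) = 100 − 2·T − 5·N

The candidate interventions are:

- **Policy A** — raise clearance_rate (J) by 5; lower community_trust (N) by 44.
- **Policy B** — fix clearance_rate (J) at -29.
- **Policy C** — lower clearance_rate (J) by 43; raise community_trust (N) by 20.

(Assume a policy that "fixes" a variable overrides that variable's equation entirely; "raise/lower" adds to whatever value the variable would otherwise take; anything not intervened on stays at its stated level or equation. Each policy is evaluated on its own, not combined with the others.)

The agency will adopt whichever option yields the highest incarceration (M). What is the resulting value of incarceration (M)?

12

Policy A (J + 5, N − 44):
  J = 8 + 5 = 13
  M = -53 + 5·13 = 12
Policy B (J := -29):
  J = -29
  M = -53 + 5·(-29) = -198
Policy C (J − 43, N + 20):
  J = 8 − 43 = -35
  M = -53 + 5·(-35) = -228
Comparing — Policy A: M=12, Policy B: M=-198, Policy C: M=-228. Highest is 12 (Policy A).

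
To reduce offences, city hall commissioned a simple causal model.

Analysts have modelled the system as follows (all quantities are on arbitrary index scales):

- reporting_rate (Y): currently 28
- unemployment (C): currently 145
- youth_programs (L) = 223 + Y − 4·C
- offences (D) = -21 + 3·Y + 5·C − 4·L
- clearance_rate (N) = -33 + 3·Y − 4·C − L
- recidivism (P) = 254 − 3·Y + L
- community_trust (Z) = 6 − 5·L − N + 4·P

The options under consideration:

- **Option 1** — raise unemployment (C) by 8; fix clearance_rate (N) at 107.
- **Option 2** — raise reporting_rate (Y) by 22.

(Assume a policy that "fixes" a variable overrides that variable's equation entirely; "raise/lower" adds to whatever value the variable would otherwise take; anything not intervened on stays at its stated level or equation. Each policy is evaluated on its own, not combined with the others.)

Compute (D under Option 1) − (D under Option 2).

Option 1 (C + 8, N := 107):
  Y = 28
  C = 145 + 8 = 153
  L = 223 + 28 − 4·153 = -361
  D = -21 + 3·28 + 5·153 − 4·(-361) = 2272
Option 2 (Y + 22):
  Y = 28 + 22 = 50
  C = 145
  L = 223 + 50 − 4·145 = -307
  D = -21 + 3·50 + 5·145 − 4·(-307) = 2082
D: 2272 − 2082 = 190

190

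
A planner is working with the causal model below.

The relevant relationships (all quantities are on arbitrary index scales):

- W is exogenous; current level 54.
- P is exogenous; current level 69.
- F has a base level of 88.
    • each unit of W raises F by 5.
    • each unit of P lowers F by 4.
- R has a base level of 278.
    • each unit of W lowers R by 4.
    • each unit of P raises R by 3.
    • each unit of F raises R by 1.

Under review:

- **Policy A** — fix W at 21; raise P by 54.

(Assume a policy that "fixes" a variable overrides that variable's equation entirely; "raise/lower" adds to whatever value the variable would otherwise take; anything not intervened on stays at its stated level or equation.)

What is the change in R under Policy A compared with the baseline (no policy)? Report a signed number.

Baseline:
  W = 54
  P = 69
  F = 88 + 5·54 − 4·69 = 82
  R = 278 − 4·54 + 3·69 + 82 = 351
Policy A (W := 21, P + 54):
  W = 21
  P = 69 + 54 = 123
  F = 88 + 5·21 − 4·123 = -299
  R = 278 − 4·21 + 3·123 + (-299) = 264
Change in R: 264 − 351 = -87

-87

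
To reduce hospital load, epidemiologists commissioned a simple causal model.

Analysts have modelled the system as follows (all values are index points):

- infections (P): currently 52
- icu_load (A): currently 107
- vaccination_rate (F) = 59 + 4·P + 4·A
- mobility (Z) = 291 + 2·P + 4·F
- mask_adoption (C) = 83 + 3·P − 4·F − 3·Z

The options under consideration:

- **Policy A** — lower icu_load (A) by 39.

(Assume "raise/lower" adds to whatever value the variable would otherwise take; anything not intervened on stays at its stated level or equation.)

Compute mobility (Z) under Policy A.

2551

Policy A (A − 39):
  P = 52
  A = 107 − 39 = 68
  F = 59 + 4·52 + 4·68 = 539
  Z = 291 + 2·52 + 4·539 = 2551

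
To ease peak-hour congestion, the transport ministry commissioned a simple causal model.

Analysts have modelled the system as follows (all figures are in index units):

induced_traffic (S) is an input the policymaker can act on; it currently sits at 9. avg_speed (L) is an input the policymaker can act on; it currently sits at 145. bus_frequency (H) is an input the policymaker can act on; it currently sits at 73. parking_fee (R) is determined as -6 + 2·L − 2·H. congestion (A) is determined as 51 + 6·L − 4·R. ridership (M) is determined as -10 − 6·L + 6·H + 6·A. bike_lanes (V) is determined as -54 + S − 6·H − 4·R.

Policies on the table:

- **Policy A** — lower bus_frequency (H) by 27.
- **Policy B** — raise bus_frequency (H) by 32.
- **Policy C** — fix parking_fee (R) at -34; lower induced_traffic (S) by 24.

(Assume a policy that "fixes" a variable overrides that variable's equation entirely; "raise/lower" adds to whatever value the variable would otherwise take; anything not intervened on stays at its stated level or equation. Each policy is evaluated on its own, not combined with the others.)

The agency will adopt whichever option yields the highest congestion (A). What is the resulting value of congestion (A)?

Policy A (H − 27):
  L = 145
  H = 73 − 27 = 46
  R = -6 + 2·145 − 2·46 = 192
  A = 51 + 6·145 − 4·192 = 153
Policy B (H + 32):
  L = 145
  H = 73 + 32 = 105
  R = -6 + 2·145 − 2·105 = 74
  A = 51 + 6·145 − 4·74 = 625
Policy C (R := -34, S − 24):
  L = 145
  H = 73
  R = -34
  A = 51 + 6·145 − 4·(-34) = 1057
Comparing — Policy A: A=153, Policy B: A=625, Policy C: A=1057. Highest is 1057 (Policy C).

1057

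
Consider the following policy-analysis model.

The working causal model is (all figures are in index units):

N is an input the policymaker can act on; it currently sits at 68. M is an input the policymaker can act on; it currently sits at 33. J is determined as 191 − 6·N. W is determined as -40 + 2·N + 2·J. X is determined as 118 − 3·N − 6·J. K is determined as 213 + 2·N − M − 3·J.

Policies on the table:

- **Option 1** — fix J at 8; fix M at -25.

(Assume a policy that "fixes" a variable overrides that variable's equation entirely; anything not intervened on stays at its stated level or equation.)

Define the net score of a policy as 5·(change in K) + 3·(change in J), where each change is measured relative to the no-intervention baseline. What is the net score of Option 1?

Baseline:
  N = 68
  M = 33
  J = 191 − 6·68 = -217
  K = 213 + 2·68 − 33 − 3·(-217) = 967
Option 1 (J := 8, M := -25):
  N = 68
  M = -25
  J = 8
  K = 213 + 2·68 − (-25) − 3·8 = 350
ΔK = 350 − 967 = -617; ΔJ = 8 − (-217) = 225
Score = 5·(-617) + 3·225 = -2410

-2410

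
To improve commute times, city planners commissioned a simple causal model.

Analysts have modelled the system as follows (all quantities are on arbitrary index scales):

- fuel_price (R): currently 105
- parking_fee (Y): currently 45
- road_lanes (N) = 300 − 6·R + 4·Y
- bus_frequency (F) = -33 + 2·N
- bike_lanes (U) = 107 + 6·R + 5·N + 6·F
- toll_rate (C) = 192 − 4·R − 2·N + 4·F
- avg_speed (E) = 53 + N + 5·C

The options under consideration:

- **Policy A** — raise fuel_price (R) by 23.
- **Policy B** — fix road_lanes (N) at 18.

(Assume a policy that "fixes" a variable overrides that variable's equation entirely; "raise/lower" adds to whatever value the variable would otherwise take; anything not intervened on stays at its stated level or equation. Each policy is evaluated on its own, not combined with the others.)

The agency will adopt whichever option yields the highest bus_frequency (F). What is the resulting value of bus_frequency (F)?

Policy A (R + 23):
  R = 105 + 23 = 128
  Y = 45
  N = 300 − 6·128 + 4·45 = -288
  F = -33 + 2·(-288) = -609
Policy B (N := 18):
  R = 105
  Y = 45
  N = 18
  F = -33 + 2·18 = 3
Comparing — Policy A: F=-609, Policy B: F=3. Highest is 3 (Policy B).

3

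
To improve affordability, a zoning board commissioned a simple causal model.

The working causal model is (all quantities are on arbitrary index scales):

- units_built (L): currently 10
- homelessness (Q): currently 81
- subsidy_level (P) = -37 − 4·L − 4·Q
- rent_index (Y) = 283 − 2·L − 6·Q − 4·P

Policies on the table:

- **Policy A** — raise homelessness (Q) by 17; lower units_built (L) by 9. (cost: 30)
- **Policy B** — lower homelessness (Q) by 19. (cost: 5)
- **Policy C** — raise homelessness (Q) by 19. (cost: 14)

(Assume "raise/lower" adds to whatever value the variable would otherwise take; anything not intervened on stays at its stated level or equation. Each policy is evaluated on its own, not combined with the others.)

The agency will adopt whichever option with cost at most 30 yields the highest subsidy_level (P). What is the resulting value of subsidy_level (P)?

-325

Policy A (Q + 17, L − 9):
  L = 10 − 9 = 1
  Q = 81 + 17 = 98
  P = -37 − 4·1 − 4·98 = -433
Policy B (Q − 19):
  L = 10
  Q = 81 − 19 = 62
  P = -37 − 4·10 − 4·62 = -325
Policy C (Q + 19):
  L = 10
  Q = 81 + 19 = 100
  P = -37 − 4·10 − 4·100 = -477
Comparing — Policy A: P=-433, Policy B: P=-325, Policy C: P=-477. Highest is -325 (Policy B).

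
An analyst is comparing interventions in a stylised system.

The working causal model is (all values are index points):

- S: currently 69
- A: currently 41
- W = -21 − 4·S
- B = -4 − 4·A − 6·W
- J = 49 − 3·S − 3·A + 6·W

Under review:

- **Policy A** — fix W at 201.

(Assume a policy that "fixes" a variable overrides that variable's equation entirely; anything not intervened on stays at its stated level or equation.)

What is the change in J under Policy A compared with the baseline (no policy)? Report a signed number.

Baseline:
  S = 69
  A = 41
  W = -21 − 4·69 = -297
  J = 49 − 3·69 − 3·41 + 6·(-297) = -2063
Policy A (W := 201):
  S = 69
  A = 41
  W = 201
  J = 49 − 3·69 − 3·41 + 6·201 = 925
Change in J: 925 − (-2063) = 2988

2988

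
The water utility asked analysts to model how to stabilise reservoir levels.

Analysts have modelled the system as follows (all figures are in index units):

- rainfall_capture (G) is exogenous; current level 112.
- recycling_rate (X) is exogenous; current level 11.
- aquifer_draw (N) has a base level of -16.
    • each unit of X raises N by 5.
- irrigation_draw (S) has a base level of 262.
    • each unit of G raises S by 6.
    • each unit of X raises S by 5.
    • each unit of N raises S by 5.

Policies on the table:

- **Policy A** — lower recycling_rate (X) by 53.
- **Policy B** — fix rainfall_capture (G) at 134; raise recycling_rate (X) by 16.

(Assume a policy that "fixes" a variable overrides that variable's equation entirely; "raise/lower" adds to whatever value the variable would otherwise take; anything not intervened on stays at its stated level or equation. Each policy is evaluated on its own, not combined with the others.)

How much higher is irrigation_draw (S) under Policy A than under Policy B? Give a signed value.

Policy A (X − 53):
  G = 112
  X = 11 − 53 = -42
  N = -16 + 5·(-42) = -226
  S = 262 + 6·112 + 5·(-42) + 5·(-226) = -406
Policy B (G := 134, X + 16):
  G = 134
  X = 11 + 16 = 27
  N = -16 + 5·27 = 119
  S = 262 + 6·134 + 5·27 + 5·119 = 1796
S: -406 − 1796 = -2202

-2202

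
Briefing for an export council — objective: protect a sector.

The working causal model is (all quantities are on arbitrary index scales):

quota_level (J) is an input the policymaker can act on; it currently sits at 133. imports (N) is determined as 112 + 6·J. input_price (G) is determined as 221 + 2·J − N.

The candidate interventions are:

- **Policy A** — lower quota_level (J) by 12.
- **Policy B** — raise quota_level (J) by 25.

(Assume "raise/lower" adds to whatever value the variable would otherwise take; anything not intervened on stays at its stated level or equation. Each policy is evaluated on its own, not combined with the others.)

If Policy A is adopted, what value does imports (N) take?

838

Policy A (J − 12):
  J = 133 − 12 = 121
  N = 112 + 6·121 = 838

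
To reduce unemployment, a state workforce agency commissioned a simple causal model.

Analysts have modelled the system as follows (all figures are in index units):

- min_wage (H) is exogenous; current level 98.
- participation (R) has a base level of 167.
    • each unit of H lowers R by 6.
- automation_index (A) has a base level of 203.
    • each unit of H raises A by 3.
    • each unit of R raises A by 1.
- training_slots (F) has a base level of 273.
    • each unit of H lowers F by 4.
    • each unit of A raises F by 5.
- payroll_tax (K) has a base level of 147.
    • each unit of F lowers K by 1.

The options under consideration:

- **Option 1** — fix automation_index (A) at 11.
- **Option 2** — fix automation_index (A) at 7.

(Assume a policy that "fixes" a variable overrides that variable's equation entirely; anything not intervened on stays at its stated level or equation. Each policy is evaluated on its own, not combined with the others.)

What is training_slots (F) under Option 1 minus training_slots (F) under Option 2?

Option 1 (A := 11):
  H = 98
  R = 167 − 6·98 = -421
  A = 11
  F = 273 − 4·98 + 5·11 = -64
Option 2 (A := 7):
  H = 98
  R = 167 − 6·98 = -421
  A = 7
  F = 273 − 4·98 + 5·7 = -84
F: -64 − (-84) = 20

20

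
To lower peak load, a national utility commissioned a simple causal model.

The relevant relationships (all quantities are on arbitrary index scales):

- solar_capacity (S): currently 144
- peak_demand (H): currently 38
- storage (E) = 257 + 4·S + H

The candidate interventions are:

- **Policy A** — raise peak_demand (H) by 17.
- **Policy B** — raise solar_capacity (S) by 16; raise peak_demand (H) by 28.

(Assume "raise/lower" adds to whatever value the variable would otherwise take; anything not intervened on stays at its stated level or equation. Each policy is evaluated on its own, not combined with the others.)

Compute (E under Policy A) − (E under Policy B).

Policy A (H + 17):
  S = 144
  H = 38 + 17 = 55
  E = 257 + 4·144 + 55 = 888
Policy B (S + 16, H + 28):
  S = 144 + 16 = 160
  H = 38 + 28 = 66
  E = 257 + 4·160 + 66 = 963
E: 888 − 963 = -75

-75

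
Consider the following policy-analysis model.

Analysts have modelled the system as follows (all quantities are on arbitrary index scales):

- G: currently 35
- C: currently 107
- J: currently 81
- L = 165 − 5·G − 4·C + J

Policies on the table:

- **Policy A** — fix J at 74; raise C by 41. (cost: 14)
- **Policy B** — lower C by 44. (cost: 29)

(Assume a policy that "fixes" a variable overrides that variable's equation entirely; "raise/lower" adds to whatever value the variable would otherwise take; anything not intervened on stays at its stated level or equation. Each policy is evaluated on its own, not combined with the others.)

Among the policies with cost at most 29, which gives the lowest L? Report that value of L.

-528

Policy A (J := 74, C + 41):
  G = 35
  C = 107 + 41 = 148
  J = 74
  L = 165 − 5·35 − 4·148 + 74 = -528
Policy B (C − 44):
  G = 35
  C = 107 − 44 = 63
  J = 81
  L = 165 − 5·35 − 4·63 + 81 = -181
Comparing — Policy A: L=-528, Policy B: L=-181. Lowest is -528 (Policy A).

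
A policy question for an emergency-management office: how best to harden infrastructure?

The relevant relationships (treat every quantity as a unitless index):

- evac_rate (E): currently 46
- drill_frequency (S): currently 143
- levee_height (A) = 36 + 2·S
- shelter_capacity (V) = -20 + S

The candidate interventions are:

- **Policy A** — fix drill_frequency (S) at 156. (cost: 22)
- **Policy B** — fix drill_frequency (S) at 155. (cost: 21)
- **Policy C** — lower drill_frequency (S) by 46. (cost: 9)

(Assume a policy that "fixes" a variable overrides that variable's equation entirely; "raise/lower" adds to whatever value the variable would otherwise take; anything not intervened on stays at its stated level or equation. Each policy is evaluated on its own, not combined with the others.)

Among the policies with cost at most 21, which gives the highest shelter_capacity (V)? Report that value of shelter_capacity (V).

135

Policy B (S := 155):
  S = 155
  V = -20 + 155 = 135
Policy C (S − 46):
  S = 143 − 46 = 97
  V = -20 + 97 = 77
Comparing — Policy B: V=135, Policy C: V=77. Highest is 135 (Policy B).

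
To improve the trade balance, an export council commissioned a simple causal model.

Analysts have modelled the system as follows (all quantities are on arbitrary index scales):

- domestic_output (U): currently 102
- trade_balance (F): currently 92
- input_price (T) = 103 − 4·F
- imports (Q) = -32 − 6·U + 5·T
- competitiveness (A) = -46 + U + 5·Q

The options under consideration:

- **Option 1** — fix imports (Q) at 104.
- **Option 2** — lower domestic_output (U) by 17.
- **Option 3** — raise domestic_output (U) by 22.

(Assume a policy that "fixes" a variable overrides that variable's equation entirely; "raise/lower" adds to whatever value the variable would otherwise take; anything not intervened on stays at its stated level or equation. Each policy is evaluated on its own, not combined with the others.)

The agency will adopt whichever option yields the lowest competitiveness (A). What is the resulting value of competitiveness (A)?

Option 1 (Q := 104):
  U = 102
  F = 92
  T = 103 − 4·92 = -265
  Q = 104
  A = -46 + 102 + 5·104 = 576
Option 2 (U − 17):
  U = 102 − 17 = 85
  F = 92
  T = 103 − 4·92 = -265
  Q = -32 − 6·85 + 5·(-265) = -1867
  A = -46 + 85 + 5·(-1867) = -9296
Option 3 (U + 22):
  U = 102 + 22 = 124
  F = 92
  T = 103 − 4·92 = -265
  Q = -32 − 6·124 + 5·(-265) = -2101
  A = -46 + 124 + 5·(-2101) = -10427
Comparing — Option 1: A=576, Option 2: A=-9296, Option 3: A=-10427. Lowest is -10427 (Option 3).

-10427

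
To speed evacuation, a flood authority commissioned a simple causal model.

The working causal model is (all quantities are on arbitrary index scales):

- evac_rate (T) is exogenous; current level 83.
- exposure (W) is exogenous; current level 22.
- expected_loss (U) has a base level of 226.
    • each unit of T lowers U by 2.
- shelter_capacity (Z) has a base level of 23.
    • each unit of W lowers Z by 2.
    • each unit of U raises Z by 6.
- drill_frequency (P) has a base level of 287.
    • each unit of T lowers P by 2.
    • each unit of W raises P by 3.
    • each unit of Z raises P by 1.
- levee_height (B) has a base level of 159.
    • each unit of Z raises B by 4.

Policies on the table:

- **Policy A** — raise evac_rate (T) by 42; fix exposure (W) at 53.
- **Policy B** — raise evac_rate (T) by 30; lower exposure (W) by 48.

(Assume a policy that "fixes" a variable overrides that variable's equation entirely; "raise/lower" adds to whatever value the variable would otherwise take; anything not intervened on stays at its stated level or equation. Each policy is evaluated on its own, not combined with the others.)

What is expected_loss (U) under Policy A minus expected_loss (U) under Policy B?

Policy A (T + 42, W := 53):
  T = 83 + 42 = 125
  U = 226 − 2·125 = -24
Policy B (T + 30, W − 48):
  T = 83 + 30 = 113
  U = 226 − 2·113 = 0
U: -24 − 0 = -24

-24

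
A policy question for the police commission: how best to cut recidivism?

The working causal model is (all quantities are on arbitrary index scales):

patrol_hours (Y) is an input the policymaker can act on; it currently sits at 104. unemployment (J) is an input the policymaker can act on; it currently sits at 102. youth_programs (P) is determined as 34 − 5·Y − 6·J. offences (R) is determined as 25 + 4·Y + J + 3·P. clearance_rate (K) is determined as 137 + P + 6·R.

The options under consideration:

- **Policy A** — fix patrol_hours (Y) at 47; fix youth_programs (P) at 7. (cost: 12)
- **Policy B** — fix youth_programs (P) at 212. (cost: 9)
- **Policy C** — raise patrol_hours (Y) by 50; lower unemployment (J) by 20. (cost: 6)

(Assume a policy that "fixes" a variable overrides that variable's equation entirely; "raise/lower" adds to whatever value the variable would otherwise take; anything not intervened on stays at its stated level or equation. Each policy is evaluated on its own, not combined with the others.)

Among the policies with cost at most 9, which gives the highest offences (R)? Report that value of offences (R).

Policy B (P := 212):
  Y = 104
  J = 102
  P = 212
  R = 25 + 4·104 + 102 + 3·212 = 1179
Policy C (Y + 50, J − 20):
  Y = 104 + 50 = 154
  J = 102 − 20 = 82
  P = 34 − 5·154 − 6·82 = -1228
  R = 25 + 4·154 + 82 + 3·(-1228) = -2961
Comparing — Policy B: R=1179, Policy C: R=-2961. Highest is 1179 (Policy B).

1179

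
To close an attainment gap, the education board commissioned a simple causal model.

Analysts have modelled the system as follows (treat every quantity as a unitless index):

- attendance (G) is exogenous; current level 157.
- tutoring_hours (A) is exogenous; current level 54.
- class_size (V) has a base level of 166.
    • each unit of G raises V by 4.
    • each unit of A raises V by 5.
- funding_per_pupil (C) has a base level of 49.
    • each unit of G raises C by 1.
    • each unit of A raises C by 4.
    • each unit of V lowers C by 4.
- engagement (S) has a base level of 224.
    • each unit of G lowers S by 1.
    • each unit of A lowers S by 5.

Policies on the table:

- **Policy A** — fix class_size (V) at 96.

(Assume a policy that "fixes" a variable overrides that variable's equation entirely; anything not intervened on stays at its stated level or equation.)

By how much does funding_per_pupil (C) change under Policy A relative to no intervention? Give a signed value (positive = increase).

3872

Baseline:
  G = 157
  A = 54
  V = 166 + 4·157 + 5·54 = 1064
  C = 49 + 157 + 4·54 − 4·1064 = -3834
Policy A (V := 96):
  G = 157
  A = 54
  V = 96
  C = 49 + 157 + 4·54 − 4·96 = 38
Change in C: 38 − (-3834) = 3872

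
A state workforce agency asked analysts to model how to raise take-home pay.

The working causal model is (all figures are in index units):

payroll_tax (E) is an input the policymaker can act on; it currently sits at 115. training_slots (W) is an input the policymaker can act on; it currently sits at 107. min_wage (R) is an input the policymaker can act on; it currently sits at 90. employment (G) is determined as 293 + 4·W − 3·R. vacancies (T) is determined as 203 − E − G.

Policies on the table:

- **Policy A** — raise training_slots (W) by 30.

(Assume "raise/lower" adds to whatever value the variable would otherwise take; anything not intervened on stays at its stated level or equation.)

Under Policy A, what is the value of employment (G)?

Policy A (W + 30):
  W = 107 + 30 = 137
  R = 90
  G = 293 + 4·137 − 3·90 = 571

571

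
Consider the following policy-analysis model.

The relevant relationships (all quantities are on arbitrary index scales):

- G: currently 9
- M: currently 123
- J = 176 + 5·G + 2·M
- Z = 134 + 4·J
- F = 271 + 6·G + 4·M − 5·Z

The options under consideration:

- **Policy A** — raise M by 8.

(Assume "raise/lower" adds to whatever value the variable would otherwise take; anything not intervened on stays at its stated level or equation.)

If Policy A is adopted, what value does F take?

Policy A (M + 8):
  G = 9
  M = 123 + 8 = 131
  J = 176 + 5·9 + 2·131 = 483
  Z = 134 + 4·483 = 2066
  F = 271 + 6·9 + 4·131 − 5·2066 = -9481

-9481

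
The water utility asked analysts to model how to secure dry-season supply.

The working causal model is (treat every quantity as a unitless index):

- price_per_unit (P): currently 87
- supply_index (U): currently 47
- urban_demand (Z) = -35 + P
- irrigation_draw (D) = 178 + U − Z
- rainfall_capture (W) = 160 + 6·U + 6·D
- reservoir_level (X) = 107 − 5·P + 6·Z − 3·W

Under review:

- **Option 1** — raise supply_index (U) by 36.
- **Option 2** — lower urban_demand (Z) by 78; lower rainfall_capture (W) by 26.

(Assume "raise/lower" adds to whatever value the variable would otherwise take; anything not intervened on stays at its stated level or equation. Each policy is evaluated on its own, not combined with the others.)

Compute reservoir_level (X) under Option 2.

Option 2 (Z − 78, W − 26):
  P = 87
  U = 47
  Z = -35 + 87 (−78 from intervention) = -26
  D = 178 + 47 − (-26) = 251
  W = 160 + 6·47 + 6·251 (−26 from intervention) = 1922
  X = 107 − 5·87 + 6·(-26) − 3·1922 = -6250

-6250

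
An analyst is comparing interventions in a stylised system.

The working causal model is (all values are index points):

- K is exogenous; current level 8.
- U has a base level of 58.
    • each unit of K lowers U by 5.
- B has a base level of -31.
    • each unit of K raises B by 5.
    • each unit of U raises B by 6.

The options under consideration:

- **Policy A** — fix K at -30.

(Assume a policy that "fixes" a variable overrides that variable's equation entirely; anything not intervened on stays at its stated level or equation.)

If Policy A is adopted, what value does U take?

208

Policy A (K := -30):
  K = -30
  U = 58 − 5·(-30) = 208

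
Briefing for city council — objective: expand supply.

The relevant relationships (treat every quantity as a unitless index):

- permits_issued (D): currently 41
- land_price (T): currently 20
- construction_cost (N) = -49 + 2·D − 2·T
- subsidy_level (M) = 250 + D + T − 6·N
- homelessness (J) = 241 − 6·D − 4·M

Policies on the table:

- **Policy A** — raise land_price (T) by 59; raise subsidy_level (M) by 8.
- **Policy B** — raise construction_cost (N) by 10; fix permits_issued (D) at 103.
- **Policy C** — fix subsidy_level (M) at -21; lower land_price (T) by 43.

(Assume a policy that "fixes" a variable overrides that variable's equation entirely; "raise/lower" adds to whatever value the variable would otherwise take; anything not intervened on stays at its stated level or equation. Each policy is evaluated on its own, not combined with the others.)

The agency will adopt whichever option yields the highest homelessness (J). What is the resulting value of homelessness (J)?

Policy A (T + 59, M + 8):
  D = 41
  T = 20 + 59 = 79
  N = -49 + 2·41 − 2·79 = -125
  M = 250 + 41 + 79 − 6·(-125) (+8 from intervention) = 1128
  J = 241 − 6·41 − 4·1128 = -4517
Policy B (N + 10, D := 103):
  D = 103
  T = 20
  N = -49 + 2·103 − 2·20 (+10 from intervention) = 127
  M = 250 + 103 + 20 − 6·127 = -389
  J = 241 − 6·103 − 4·(-389) = 1179
Policy C (M := -21, T − 43):
  D = 41
  T = 20 − 43 = -23
  N = -49 + 2·41 − 2·(-23) = 79
  M = -21
  J = 241 − 6·41 − 4·(-21) = 79
Comparing — Policy A: J=-4517, Policy B: J=1179, Policy C: J=79. Highest is 1179 (Policy B).

1179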